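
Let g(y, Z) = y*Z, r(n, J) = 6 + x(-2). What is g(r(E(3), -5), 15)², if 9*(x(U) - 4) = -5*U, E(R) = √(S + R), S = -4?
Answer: 250000/9 ≈ 27778.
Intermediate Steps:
E(R) = √(-4 + R)
x(U) = 4 - 5*U/9 (x(U) = 4 + (-5*U)/9 = 4 - 5*U/9)
r(n, J) = 100/9 (r(n, J) = 6 + (4 - 5/9*(-2)) = 6 + (4 + 10/9) = 6 + 46/9 = 100/9)
g(y, Z) = Z*y
g(r(E(3), -5), 15)² = (15*(100/9))² = (500/3)² = 250000/9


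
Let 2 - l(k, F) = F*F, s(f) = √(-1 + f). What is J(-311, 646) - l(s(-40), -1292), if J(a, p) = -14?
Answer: 1669248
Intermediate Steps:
l(k, F) = 2 - F² (l(k, F) = 2 - F*F = 2 - F²)
J(-311, 646) - l(s(-40), -1292) = -14 - (2 - 1*(-1292)²) = -14 - (2 - 1*1669264) = -14 - (2 - 1669264) = -14 - 1*(-1669262) = -14 + 1669262 = 1669248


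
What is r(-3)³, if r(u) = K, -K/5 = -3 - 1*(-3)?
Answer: 0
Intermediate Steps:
K = 0 (K = -5*(-3 - 1*(-3)) = -5*(-3 + 3) = -5*0 = 0)
r(u) = 0
r(-3)³ = 0³ = 0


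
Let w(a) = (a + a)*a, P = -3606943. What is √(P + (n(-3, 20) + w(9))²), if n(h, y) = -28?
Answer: I*√3588987 ≈ 1894.5*I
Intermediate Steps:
w(a) = 2*a² (w(a) = (2*a)*a = 2*a²)
√(P + (n(-3, 20) + w(9))²) = √(-3606943 + (-28 + 2*9²)²) = √(-3606943 + (-28 + 2*81)²) = √(-3606943 + (-28 + 162)²) = √(-3606943 + 134²) = √(-3606943 + 17956) = √(-3588987) = I*√3588987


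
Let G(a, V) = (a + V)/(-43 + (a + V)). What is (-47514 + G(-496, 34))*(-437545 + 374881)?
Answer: 1503566783712/505 ≈ 2.9774e+9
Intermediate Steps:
G(a, V) = (V + a)/(-43 + V + a) (G(a, V) = (V + a)/(-43 + (V + a)) = (V + a)/(-43 + V + a))
(-47514 + G(-496, 34))*(-437545 + 374881) = (-47514 + (34 - 496)/(-43 + 34 - 496))*(-437545 + 374881) = (-47514 - 462/(-505))*(-62664) = (-47514 - 1/505*(-462))*(-62664) = (-47514 + 462/505)*(-62664) = -23994108/505*(-62664) = 1503566783712/505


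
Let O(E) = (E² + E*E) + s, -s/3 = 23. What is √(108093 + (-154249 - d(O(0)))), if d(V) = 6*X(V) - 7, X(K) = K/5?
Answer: I*√1151655/5 ≈ 214.63*I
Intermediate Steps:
s = -69 (s = -3*23 = -69)
X(K) = K/5 (X(K) = K*(⅕) = K/5)
O(E) = -69 + 2*E² (O(E) = (E² + E*E) - 69 = (E² + E²) - 69 = 2*E² - 69 = -69 + 2*E²)
d(V) = -7 + 6*V/5 (d(V) = 6*(V/5) - 7 = 6*V/5 - 7 = -7 + 6*V/5)
√(108093 + (-154249 - d(O(0)))) = √(108093 + (-154249 - (-7 + 6*(-69 + 2*0²)/5))) = √(108093 + (-154249 - (-7 + 6*(-69 + 2*0)/5))) = √(108093 + (-154249 - (-7 + 6*(-69 + 0)/5))) = √(108093 + (-154249 - (-7 + (6/5)*(-69)))) = √(108093 + (-154249 - (-7 - 414/5))) = √(108093 + (-154249 - 1*(-449/5))) = √(108093 + (-154249 + 449/5)) = √(108093 - 770796/5) = √(-230331/5) = I*√1151655/5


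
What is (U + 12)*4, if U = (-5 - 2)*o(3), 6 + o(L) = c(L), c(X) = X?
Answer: 132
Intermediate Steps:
o(L) = -6 + L
U = 21 (U = (-5 - 2)*(-6 + 3) = -7*(-3) = 21)
(U + 12)*4 = (21 + 12)*4 = 33*4 = 132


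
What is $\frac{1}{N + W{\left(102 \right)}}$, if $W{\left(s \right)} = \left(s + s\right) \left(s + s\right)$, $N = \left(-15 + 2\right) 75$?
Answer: $\frac{1}{40641} \approx 2.4606 \cdot 10^{-5}$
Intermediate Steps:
$N = -975$ ($N = \left(-13\right) 75 = -975$)
$W{\left(s \right)} = 4 s^{2}$ ($W{\left(s \right)} = 2 s 2 s = 4 s^{2}$)
$\frac{1}{N + W{\left(102 \right)}} = \frac{1}{-975 + 4 \cdot 102^{2}} = \frac{1}{-975 + 4 \cdot 10404} = \frac{1}{-975 + 41616} = \frac{1}{40641}$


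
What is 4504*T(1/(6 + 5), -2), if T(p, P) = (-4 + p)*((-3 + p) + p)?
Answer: 6003832/121 ≈ 49618.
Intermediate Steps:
T(p, P) = (-4 + p)*(-3 + 2*p)
4504*T(1/(6 + 5), -2) = 4504*(12 - 11/(6 + 5) + 2*(1/(6 + 5))²) = 4504*(12 - 11/11 + 2*(1/11)²) = 4504*(12 - 11*1/11 + 2*(1/11)²) = 4504*(12 - 1 + 2*(1/121)) = 4504*(12 - 1 + 2/121) = 4504*(1333/121) = 6003832/121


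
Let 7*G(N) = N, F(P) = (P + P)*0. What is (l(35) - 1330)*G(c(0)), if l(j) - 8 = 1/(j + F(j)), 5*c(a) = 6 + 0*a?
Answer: -277614/1225 ≈ -226.62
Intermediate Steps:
F(P) = 0 (F(P) = (2*P)*0 = 0)
c(a) = 6/5 (c(a) = (6 + 0*a)/5 = (6 + 0)/5 = (⅕)*6 = 6/5)
l(j) = 8 + 1/j (l(j) = 8 + 1/(j + 0) = 8 + 1/j)
G(N) = N/7
(l(35) - 1330)*G(c(0)) = ((8 + 1/35) - 1330)*((⅐)*(6/5)) = ((8 + 1/35) - 1330)*(6/35) = (281/35 - 1330)*(6/35) = -46269/35*6/35 = -277614/1225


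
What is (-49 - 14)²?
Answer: 3969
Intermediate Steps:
(-49 - 14)² = (-63)² = 3969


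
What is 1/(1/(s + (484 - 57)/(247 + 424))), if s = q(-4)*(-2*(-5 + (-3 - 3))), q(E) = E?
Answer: -961/11 ≈ -87.364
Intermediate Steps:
s = -88 (s = -(-8)*(-5 + (-3 - 3)) = -(-8)*(-5 - 6) = -(-8)*(-11) = -4*22 = -88)
1/(1/(s + (484 - 57)/(247 + 424))) = 1/(1/(-88 + (484 - 57)/(247 + 424))) = 1/(1/(-88 + 427/671)) = 1/(1/(-88 + 427*(1/671))) = 1/(1/(-88 + 7/11)) = 1/(1/(-961/11)) = 1/(-11/961) = -961/11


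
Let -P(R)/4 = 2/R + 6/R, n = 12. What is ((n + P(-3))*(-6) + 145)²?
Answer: 81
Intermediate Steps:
P(R) = -32/R (P(R) = -4*(2/R + 6/R) = -32/R)
((n + P(-3))*(-6) + 145)² = ((12 - 32/(-3))*(-6) + 145)² = ((12 - 32*(-⅓))*(-6) + 145)² = ((12 + 32/3)*(-6) + 145)² = ((68/3)*(-6) + 145)² = (-136 + 145)² = 9² = 81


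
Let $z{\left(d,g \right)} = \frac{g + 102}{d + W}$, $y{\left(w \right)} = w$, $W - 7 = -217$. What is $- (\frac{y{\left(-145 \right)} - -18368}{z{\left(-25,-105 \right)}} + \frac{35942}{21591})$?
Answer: $- \frac{30820504727}{21591} \approx -1.4275 \cdot 10^{6}$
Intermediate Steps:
$W = -210$ ($W = 7 - 217 = -210$)
$z{\left(d,g \right)} = \frac{102 + g}{-210 + d}$ ($z{\left(d,g \right)} = \frac{g + 102}{d - 210} = \frac{102 + g}{-210 + d}$)
$- (\frac{y{\left(-145 \right)} - -18368}{z{\left(-25,-105 \right)}} + \frac{35942}{21591}) = - (\frac{-145 - -18368}{\frac{1}{-210 - 25} \left(102 - 105\right)} + \frac{35942}{21591}) = - (\frac{-145 + 18368}{\frac{1}{-235} \left(-3\right)} + 35942 \cdot \frac{1}{21591}) = - (\frac{18223}{\left(- \frac{1}{235}\right) \left(-3\right)} + \frac{35942}{21591}) = - (\frac{18223}{\frac{3}{235}} + \frac{35942}{21591}) = - (18223 \cdot \frac{235}{3} + \frac{35942}{21591}) = - (\frac{4282405}{3} + \frac{35942}{21591}) = \left(-1\right) \frac{30820504727}{21591} = - \frac{30820504727}{21591}$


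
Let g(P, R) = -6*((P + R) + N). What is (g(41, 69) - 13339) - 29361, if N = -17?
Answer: -43258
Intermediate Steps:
g(P, R) = 102 - 6*P - 6*R (g(P, R) = -6*((P + R) - 17) = -6*(-17 + P + R) = 102 - 6*P - 6*R)
(g(41, 69) - 13339) - 29361 = ((102 - 6*41 - 6*69) - 13339) - 29361 = ((102 - 246 - 414) - 13339) - 29361 = (-558 - 13339) - 29361 = -13897 - 29361 = -43258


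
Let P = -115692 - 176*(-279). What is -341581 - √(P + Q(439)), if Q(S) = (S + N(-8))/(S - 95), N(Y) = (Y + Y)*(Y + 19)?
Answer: -341581 - I*√1969916774/172 ≈ -3.4158e+5 - 258.04*I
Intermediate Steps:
N(Y) = 2*Y*(19 + Y) (N(Y) = (2*Y)*(19 + Y) = 2*Y*(19 + Y))
P = -66588 (P = -115692 + 49104 = -66588)
Q(S) = (-176 + S)/(-95 + S) (Q(S) = (S + 2*(-8)*(19 - 8))/(S - 95) = (S + 2*(-8)*11)/(-95 + S) = (S - 176)/(-95 + S) = (-176 + S)/(-95 + S))
-341581 - √(P + Q(439)) = -341581 - √(-66588 + (-176 + 439)/(-95 + 439)) = -341581 - √(-66588 + 263/344) = -341581 - √(-22906009/344) = -341581 - I*√1969916774/172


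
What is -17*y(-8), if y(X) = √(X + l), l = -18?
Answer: -17*I*√26 ≈ -86.683*I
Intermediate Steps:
y(X) = √(-18 + X) (y(X) = √(X - 18) = √(-18 + X))
-17*y(-8) = -17*√(-18 - 8) = -17*I*√26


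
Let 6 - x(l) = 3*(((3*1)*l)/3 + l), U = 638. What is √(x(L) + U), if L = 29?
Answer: √470 ≈ 21.679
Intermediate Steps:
x(l) = 6 - 6*l (x(l) = 6 - 3*(((3*1)*l)/3 + l) = 6 - 3*((3*l)*(⅓) + l) = 6 - 3*(l + l) = 6 - 3*2*l = 6 - 6*l)
√(x(L) + U) = √((6 - 6*29) + 638) = √((6 - 174) + 638) = √(-168 + 638) = √470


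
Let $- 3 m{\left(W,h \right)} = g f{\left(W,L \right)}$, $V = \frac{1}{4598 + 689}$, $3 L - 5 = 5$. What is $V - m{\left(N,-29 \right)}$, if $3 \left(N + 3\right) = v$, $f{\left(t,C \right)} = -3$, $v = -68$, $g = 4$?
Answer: $- \frac{21147}{5287} \approx -3.9998$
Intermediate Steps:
$L = \frac{10}{3}$ ($L = \frac{5}{3} + \frac{1}{3} \cdot 5 = \frac{5}{3} + \frac{5}{3} = \frac{10}{3} \approx 3.3333$)
$V = \frac{1}{5287} \approx 0.00018914$
$N = - \frac{77}{3}$ ($N = -3 + \frac{1}{3} \left(-68\right) = -3 - \frac{68}{3} = - \frac{77}{3} \approx -25.667$)
$m{\left(W,h \right)} = 4$ ($m{\left(W,h \right)} = - \frac{4 \left(-3\right)}{3} = \left(- \frac{1}{3}\right) \left(-12\right) = 4$)
$V - m{\left(N,-29 \right)} = \frac{1}{5287} - 4 = - \frac{21147}{5287}$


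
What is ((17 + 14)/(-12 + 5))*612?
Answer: -18972/7 ≈ -2710.3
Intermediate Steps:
((17 + 14)/(-12 + 5))*612 = (31/(-7))*612 = (31*(-⅐))*612 = -31/7*612 = -18972/7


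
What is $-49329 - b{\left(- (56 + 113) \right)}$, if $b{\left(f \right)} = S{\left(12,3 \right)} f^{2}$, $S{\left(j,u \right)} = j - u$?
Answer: $-306378$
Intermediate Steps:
$b{\left(f \right)} = 9 f^{2}$ ($b{\left(f \right)} = \left(12 - 3\right) f^{2} = 9 f^{2}$)
$-49329 - b{\left(- (56 + 113) \right)} = -49329 - 9 \left(- (56 + 113)\right)^{2} = -49329 - 9 \left(\left(-1\right) 169\right)^{2} = -49329 - 9 \left(-169\right)^{2} = -49329 - 9 \cdot 28561 = -49329 - 257049 = -306378$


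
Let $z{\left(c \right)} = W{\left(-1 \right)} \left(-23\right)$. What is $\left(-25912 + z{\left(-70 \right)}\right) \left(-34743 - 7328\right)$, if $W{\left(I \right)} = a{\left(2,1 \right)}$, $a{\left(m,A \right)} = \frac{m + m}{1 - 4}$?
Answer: $\frac{3266560724}{3} \approx 1.0889 \cdot 10^{9}$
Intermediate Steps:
$a{\left(m,A \right)} = - \frac{2 m}{3}$ ($a{\left(m,A \right)} = \frac{2 m}{-3} = 2 m \left(- \frac{1}{3}\right) = - \frac{2 m}{3}$)
$W{\left(I \right)} = - \frac{4}{3}$ ($W{\left(I \right)} = \left(- \frac{2}{3}\right) 2 = - \frac{4}{3}$)
$z{\left(c \right)} = \frac{92}{3}$ ($z{\left(c \right)} = \left(- \frac{4}{3}\right) \left(-23\right) = \frac{92}{3}$)
$\left(-25912 + z{\left(-70 \right)}\right) \left(-34743 - 7328\right) = \left(-25912 + \frac{92}{3}\right) \left(-34743 - 7328\right) = \left(- \frac{77644}{3}\right) \left(-42071\right) = \frac{3266560724}{3}$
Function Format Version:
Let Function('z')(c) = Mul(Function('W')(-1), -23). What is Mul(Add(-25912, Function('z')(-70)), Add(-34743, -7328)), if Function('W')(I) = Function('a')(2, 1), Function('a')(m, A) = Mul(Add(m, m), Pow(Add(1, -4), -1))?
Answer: Rational(3266560724, 3) ≈ 1.0889e+9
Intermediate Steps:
Function('a')(m, A) = Mul(Rational(-2, 3), m) (Function('a')(m, A) = Mul(Mul(2, m), Pow(-3, -1)) = Mul(Mul(2, m), Rational(-1, 3)) = Mul(Rational(-2, 3), m))
Function('W')(I) = Rational(-4, 3) (Function('W')(I) = Mul(Rational(-2, 3), 2) = Rational(-4, 3))
Function('z')(c) = Rational(92, 3) (Function('z')(c) = Mul(Rational(-4, 3), -23) = Rational(92, 3))
Mul(Add(-25912, Function('z')(-70)), Add(-34743, -7328)) = Mul(Add(-25912, Rational(92, 3)), Add(-34743, -7328)) = Mul(Rational(-77644, 3), -42071) = Rational(3266560724, 3)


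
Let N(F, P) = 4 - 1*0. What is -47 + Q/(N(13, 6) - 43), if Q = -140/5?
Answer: -1805/39 ≈ -46.282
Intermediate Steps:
N(F, P) = 4 (N(F, P) = 4 + 0 = 4)
Q = -28 (Q = -140*⅕ = -28)
-47 + Q/(N(13, 6) - 43) = -47 - 28/(4 - 43) = -47 - 28/(-39) = -47 - 1/39*(-28) = -47 + 28/39 = -1805/39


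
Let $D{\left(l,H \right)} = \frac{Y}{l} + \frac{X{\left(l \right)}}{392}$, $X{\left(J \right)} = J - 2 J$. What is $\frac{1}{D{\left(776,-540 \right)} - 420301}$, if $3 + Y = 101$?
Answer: $- \frac{19012}{7990797847} \approx -2.3792 \cdot 10^{-6}$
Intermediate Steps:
$Y = 98$ ($Y = -3 + 101 = 98$)
$X{\left(J \right)} = - J$
$D{\left(l,H \right)} = \frac{98}{l} - \frac{l}{392}$ ($D{\left(l,H \right)} = \frac{98}{l} + \frac{\left(-1\right) l}{392} = \frac{98}{l} + - l \frac{1}{392} = \frac{98}{l} - \frac{l}{392}$)
$\frac{1}{D{\left(776,-540 \right)} - 420301} = \frac{1}{\left(\frac{98}{776} - \frac{97}{49}\right) - 420301} = \frac{1}{\left(98 \cdot \frac{1}{776} - \frac{97}{49}\right) - 420301} = \frac{1}{\left(\frac{49}{388} - \frac{97}{49}\right) - 420301} = \frac{1}{- \frac{35235}{19012} - 420301} = \frac{1}{- \frac{7990797847}{19012}} = - \frac{19012}{7990797847}$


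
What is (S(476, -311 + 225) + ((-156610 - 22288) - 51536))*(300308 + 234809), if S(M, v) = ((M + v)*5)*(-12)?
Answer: -135830888578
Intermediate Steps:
S(M, v) = -60*M - 60*v (S(M, v) = (5*M + 5*v)*(-12) = -60*M - 60*v)
(S(476, -311 + 225) + ((-156610 - 22288) - 51536))*(300308 + 234809) = ((-60*476 - 60*(-311 + 225)) + ((-156610 - 22288) - 51536))*(300308 + 234809) = ((-28560 - 60*(-86)) + (-178898 - 51536))*535117 = ((-28560 + 5160) - 230434)*535117 = (-23400 - 230434)*535117 = -253834*535117 = -135830888578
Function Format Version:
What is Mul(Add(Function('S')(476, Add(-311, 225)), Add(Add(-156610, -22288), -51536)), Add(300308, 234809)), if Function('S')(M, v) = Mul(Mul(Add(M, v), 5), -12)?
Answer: -135830888578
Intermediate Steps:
Function('S')(M, v) = Add(Mul(-60, M), Mul(-60, v)) (Function('S')(M, v) = Mul(Add(Mul(5, M), Mul(5, v)), -12) = Add(Mul(-60, M), Mul(-60, v)))
Mul(Add(Function('S')(476, Add(-311, 225)), Add(Add(-156610, -22288), -51536)), Add(300308, 234809)) = Mul(Add(Add(Mul(-60, 476), Mul(-60, Add(-311, 225))), Add(Add(-156610, -22288), -51536)), Add(300308, 234809)) = Mul(Add(Add(-28560, Mul(-60, -86)), Add(-178898, -51536)), 535117) = Mul(Add(Add(-28560, 5160), -230434), 535117) = Mul(Add(-23400, -230434), 535117) = Mul(-253834, 535117) = -135830888578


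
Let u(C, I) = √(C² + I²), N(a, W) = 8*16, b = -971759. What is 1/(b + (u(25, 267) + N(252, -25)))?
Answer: -971631/944066728247 - √71914/944066728247 ≈ -1.0295e-6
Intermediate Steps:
N(a, W) = 128
1/(b + (u(25, 267) + N(252, -25))) = 1/(-971759 + (√(25² + 267²) + 128)) = 1/(-971759 + (√(625 + 71289) + 128)) = 1/(-971759 + (√71914 + 128)) = 1/(-971759 + (128 + √71914)) = 1/(-971631 + √71914)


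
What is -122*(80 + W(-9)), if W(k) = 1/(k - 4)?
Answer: -126758/13 ≈ -9750.6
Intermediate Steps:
W(k) = 1/(-4 + k)
-122*(80 + W(-9)) = -122*(80 + 1/(-4 - 9)) = -122*(80 + 1/(-13)) = -122*(80 - 1/13) = -122*1039/13 = -126758/13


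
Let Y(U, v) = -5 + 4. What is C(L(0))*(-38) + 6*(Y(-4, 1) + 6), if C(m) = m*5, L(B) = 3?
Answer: -540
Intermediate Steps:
Y(U, v) = -1
C(m) = 5*m
C(L(0))*(-38) + 6*(Y(-4, 1) + 6) = (5*3)*(-38) + 6*(-1 + 6) = 15*(-38) + 6*5 = -570 + 30 = -540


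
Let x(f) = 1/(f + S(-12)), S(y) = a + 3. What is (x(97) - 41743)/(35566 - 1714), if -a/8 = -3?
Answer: -1725377/1399216 ≈ -1.2331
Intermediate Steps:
a = 24 (a = -8*(-3) = 24)
S(y) = 27 (S(y) = 24 + 3 = 27)
x(f) = 1/(27 + f) (x(f) = 1/(f + 27) = 1/(27 + f))
(x(97) - 41743)/(35566 - 1714) = (1/(27 + 97) - 41743)/(35566 - 1714) = (1/124 - 41743)/33852 = (1/124 - 41743)*(1/33852) = -5176131/124*1/33852 = -1725377/1399216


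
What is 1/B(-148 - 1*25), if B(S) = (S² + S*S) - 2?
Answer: 1/59856 ≈ 1.6707e-5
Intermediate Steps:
B(S) = -2 + 2*S² (B(S) = (S² + S²) - 2 = 2*S² - 2 = -2 + 2*S²)
1/B(-148 - 1*25) = 1/(-2 + 2*(-148 - 1*25)²) = 1/(-2 + 2*(-148 - 25)²) = 1/(-2 + 2*(-173)²) = 1/(-2 + 2*29929) = 1/(-2 + 59858) = 1/59856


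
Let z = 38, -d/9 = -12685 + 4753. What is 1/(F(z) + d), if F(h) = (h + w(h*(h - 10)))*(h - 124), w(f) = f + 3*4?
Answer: -1/24416 ≈ -4.0957e-5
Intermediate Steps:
d = 71388 (d = -9*(-12685 + 4753) = -9*(-7932) = 71388)
w(f) = 12 + f (w(f) = f + 12 = 12 + f)
F(h) = (-124 + h)*(12 + h + h*(-10 + h)) (F(h) = (h + (12 + h*(h - 10)))*(h - 124) = (h + (12 + h*(-10 + h)))*(-124 + h) = (12 + h + h*(-10 + h))*(-124 + h) = (-124 + h)*(12 + h + h*(-10 + h)))
1/(F(z) + d) = 1/((-1488 + 38³ - 133*38² + 1128*38) + 71388) = 1/((-1488 + 54872 - 133*1444 + 42864) + 71388) = 1/((-1488 + 54872 - 192052 + 42864) + 71388) = 1/(-95804 + 71388) = 1/(-24416) = -1/24416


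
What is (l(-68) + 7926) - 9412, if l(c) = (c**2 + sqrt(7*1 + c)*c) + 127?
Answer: 3265 - 68*I*sqrt(61) ≈ 3265.0 - 531.1*I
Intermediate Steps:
l(c) = 127 + c**2 + c*sqrt(7 + c) (l(c) = (c**2 + sqrt(7 + c)*c) + 127 = (c**2 + c*sqrt(7 + c)) + 127 = 127 + c**2 + c*sqrt(7 + c))
(l(-68) + 7926) - 9412 = ((127 + (-68)**2 - 68*sqrt(7 - 68)) + 7926) - 9412 = ((127 + 4624 - 68*I*sqrt(61)) + 7926) - 9412 = ((4751 - 68*I*sqrt(61)) + 7926) - 9412 = (12677 - 68*I*sqrt(61)) - 9412 = 3265 - 68*I*sqrt(61)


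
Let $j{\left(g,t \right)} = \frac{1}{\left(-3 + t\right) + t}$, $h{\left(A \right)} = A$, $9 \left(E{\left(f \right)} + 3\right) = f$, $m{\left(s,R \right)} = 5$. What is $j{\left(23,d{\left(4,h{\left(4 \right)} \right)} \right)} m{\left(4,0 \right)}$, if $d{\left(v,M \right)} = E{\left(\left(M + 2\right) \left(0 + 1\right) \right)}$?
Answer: $- \frac{15}{23} \approx -0.65217$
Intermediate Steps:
$E{\left(f \right)} = -3 + \frac{f}{9}$
$d{\left(v,M \right)} = - \frac{25}{9} + \frac{M}{9}$ ($d{\left(v,M \right)} = -3 + \frac{\left(M + 2\right) \left(0 + 1\right)}{9} = -3 + \frac{\left(2 + M\right) 1}{9} = -3 + \frac{2 + M}{9} = -3 + \left(\frac{2}{9} + \frac{M}{9}\right) = - \frac{25}{9} + \frac{M}{9}$)
$j{\left(g,t \right)} = \frac{1}{-3 + 2 t}$
$j{\left(23,d{\left(4,h{\left(4 \right)} \right)} \right)} m{\left(4,0 \right)} = \frac{1}{-3 + 2 \left(- \frac{25}{9} + \frac{1}{9} \cdot 4\right)} 5 = \frac{1}{-3 + 2 \left(- \frac{25}{9} + \frac{4}{9}\right)} 5 = \frac{1}{-3 + 2 \left(- \frac{7}{3}\right)} 5 = \frac{1}{-3 - \frac{14}{3}} \cdot 5 = \frac{1}{- \frac{23}{3}} \cdot 5 = \left(- \frac{3}{23}\right) 5 = - \frac{15}{23}$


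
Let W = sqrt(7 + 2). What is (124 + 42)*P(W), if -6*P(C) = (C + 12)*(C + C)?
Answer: -2490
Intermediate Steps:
W = 3 (W = sqrt(9) = 3)
P(C) = -C*(12 + C)/3 (P(C) = -(C + 12)*(C + C)/6 = -(12 + C)*2*C/6 = -C*(12 + C)/3)
(124 + 42)*P(W) = (124 + 42)*(-1/3*3*(12 + 3)) = 166*(-1/3*3*15) = 166*(-15) = -2490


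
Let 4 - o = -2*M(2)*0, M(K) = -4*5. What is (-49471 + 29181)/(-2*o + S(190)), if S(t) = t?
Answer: -10145/91 ≈ -111.48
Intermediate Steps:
M(K) = -20
o = 4 (o = 4 - (-2*(-20))*0 = 4 - 40*0 = 4 - 1*0 = 4 + 0 = 4)
(-49471 + 29181)/(-2*o + S(190)) = (-49471 + 29181)/(-2*4 + 190) = -20290/(-8 + 190) = -20290/182 = -20290*1/182 = -10145/91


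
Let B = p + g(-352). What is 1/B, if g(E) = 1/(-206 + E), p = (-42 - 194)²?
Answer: 558/31078367 ≈ 1.7955e-5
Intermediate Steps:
p = 55696 (p = (-236)² = 55696)
B = 31078367/558 (B = 55696 + 1/(-206 - 352) = 55696 + 1/(-558) = 55696 - 1/558 = 31078367/558 ≈ 55696.)
1/B = 1/(31078367/558) = 558/31078367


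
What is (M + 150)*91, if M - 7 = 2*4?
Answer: 15015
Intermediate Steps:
M = 15 (M = 7 + 2*4 = 7 + 8 = 15)
(M + 150)*91 = (15 + 150)*91 = 165*91 = 15015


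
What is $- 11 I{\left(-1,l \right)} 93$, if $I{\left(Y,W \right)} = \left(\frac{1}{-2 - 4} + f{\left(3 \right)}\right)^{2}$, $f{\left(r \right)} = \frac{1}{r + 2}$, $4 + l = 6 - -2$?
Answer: $- \frac{341}{300} \approx -1.1367$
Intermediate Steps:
$l = 4$ ($l = -4 + \left(6 - -2\right) = -4 + \left(6 + 2\right) = -4 + 8 = 4$)
$f{\left(r \right)} = \frac{1}{2 + r}$
$I{\left(Y,W \right)} = \frac{1}{900}$ ($I{\left(Y,W \right)} = \left(\frac{1}{-2 - 4} + \frac{1}{2 + 3}\right)^{2} = \left(\frac{1}{-6} + \frac{1}{5}\right)^{2} = \left(- \frac{1}{6} + \frac{1}{5}\right)^{2} = \left(\frac{1}{30}\right)^{2} = \frac{1}{900}$)
$- 11 I{\left(-1,l \right)} 93 = \left(-11\right) \frac{1}{900} \cdot 93 = \left(- \frac{11}{900}\right) 93 = - \frac{341}{300}$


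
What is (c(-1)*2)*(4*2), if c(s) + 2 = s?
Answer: -48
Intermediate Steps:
c(s) = -2 + s
(c(-1)*2)*(4*2) = ((-2 - 1)*2)*(4*2) = -3*2*8 = -6*8 = -48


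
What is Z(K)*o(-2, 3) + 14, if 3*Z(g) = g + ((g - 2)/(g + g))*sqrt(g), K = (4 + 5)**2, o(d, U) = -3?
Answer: -1285/18 ≈ -71.389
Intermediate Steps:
K = 81 (K = 9**2 = 81)
Z(g) = g/3 + (-2 + g)/(6*sqrt(g)) (Z(g) = (g + ((g - 2)/(g + g))*sqrt(g))/3 = (g + ((-2 + g)/((2*g)))*sqrt(g))/3 = (g + ((-2 + g)*(1/(2*g)))*sqrt(g))/3 = (g + ((-2 + g)/(2*g))*sqrt(g))/3 = (g + (-2 + g)/(2*sqrt(g)))/3 = g/3 + (-2 + g)/(6*sqrt(g)))
Z(K)*o(-2, 3) + 14 = ((-2 + 81 + 2*81**(3/2))/(6*sqrt(81)))*(-3) + 14 = ((1/6)*(1/9)*(-2 + 81 + 2*729))*(-3) + 14 = ((1/6)*(1/9)*(-2 + 81 + 1458))*(-3) + 14 = ((1/6)*(1/9)*1537)*(-3) + 14 = (1537/54)*(-3) + 14 = -1537/18 + 14 = -1285/18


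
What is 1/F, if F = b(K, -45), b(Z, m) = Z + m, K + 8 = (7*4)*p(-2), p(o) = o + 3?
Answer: -1/25 ≈ -0.040000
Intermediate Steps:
p(o) = 3 + o
K = 20 (K = -8 + (7*4)*(3 - 2) = -8 + 28*1 = -8 + 28 = 20)
F = -25 (F = 20 - 45 = -25)
1/F = 1/(-25) = -1/25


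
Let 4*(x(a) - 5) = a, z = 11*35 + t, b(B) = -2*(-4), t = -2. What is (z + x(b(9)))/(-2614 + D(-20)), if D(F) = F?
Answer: -65/439 ≈ -0.14806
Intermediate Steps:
b(B) = 8
z = 383 (z = 11*35 - 2 = 385 - 2 = 383)
x(a) = 5 + a/4
(z + x(b(9)))/(-2614 + D(-20)) = (383 + (5 + (¼)*8))/(-2614 - 20) = (383 + (5 + 2))/(-2634) = (383 + 7)*(-1/2634) = 390*(-1/2634) = -65/439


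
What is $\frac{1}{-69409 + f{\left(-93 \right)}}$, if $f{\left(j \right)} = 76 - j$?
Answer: $- \frac{1}{69240} \approx -1.4443 \cdot 10^{-5}$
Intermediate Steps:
$\frac{1}{-69409 + f{\left(-93 \right)}} = \frac{1}{-69409 + \left(76 - -93\right)} = \frac{1}{-69409 + \left(76 + 93\right)} = \frac{1}{-69409 + 169} = \frac{1}{-69240} = - \frac{1}{69240}$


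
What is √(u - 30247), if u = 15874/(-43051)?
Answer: I*√56060128406021/43051 ≈ 173.92*I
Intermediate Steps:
u = -15874/43051 (u = 15874*(-1/43051) = -15874/43051 ≈ -0.36873)
√(u - 30247) = √(-15874/43051 - 30247) = √(-1302179471/43051) = I*√56060128406021/43051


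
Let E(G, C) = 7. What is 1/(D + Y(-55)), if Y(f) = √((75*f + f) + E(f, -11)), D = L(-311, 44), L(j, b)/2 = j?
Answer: -622/391057 - I*√4173/391057 ≈ -0.0015906 - 0.00016519*I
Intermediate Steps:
L(j, b) = 2*j
D = -622 (D = 2*(-311) = -622)
Y(f) = √(7 + 76*f) (Y(f) = √((75*f + f) + 7) = √(76*f + 7) = √(7 + 76*f))
1/(D + Y(-55)) = 1/(-622 + √(7 + 76*(-55))) = 1/(-622 + √(7 - 4180)) = 1/(-622 + √(-4173)) = 1/(-622 + I*√4173)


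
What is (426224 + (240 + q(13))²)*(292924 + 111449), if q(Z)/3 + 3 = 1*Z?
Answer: 201832269252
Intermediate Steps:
q(Z) = -9 + 3*Z (q(Z) = -9 + 3*(1*Z) = -9 + 3*Z)
(426224 + (240 + q(13))²)*(292924 + 111449) = (426224 + (240 + (-9 + 3*13))²)*(292924 + 111449) = (426224 + (240 + (-9 + 39))²)*404373 = (426224 + (240 + 30)²)*404373 = (426224 + 270²)*404373 = (426224 + 72900)*404373 = 499124*404373 = 201832269252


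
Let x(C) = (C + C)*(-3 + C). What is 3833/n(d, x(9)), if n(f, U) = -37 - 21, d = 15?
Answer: -3833/58 ≈ -66.086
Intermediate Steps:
x(C) = 2*C*(-3 + C) (x(C) = (2*C)*(-3 + C) = 2*C*(-3 + C))
n(f, U) = -58
3833/n(d, x(9)) = 3833/(-58) = 3833*(-1/58) = -3833/58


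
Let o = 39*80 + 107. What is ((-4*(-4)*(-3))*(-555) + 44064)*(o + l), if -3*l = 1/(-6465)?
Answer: 491688704096/2155 ≈ 2.2816e+8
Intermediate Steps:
o = 3227 (o = 3120 + 107 = 3227)
l = 1/19395 (l = -1/3/(-6465) = -1/3*(-1/6465) = 1/19395 ≈ 5.1560e-5)
((-4*(-4)*(-3))*(-555) + 44064)*(o + l) = ((-4*(-4)*(-3))*(-555) + 44064)*(3227 + 1/19395) = ((16*(-3))*(-555) + 44064)*(62587666/19395) = (-48*(-555) + 44064)*(62587666/19395) = (26640 + 44064)*(62587666/19395) = 70704*(62587666/19395) = 491688704096/2155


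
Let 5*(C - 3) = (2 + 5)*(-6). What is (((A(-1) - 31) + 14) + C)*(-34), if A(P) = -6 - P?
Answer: 4658/5 ≈ 931.60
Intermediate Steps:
C = -27/5 (C = 3 + ((2 + 5)*(-6))/5 = 3 + (7*(-6))/5 = 3 + (⅕)*(-42) = 3 - 42/5 = -27/5 ≈ -5.4000)
(((A(-1) - 31) + 14) + C)*(-34) = ((((-6 - 1*(-1)) - 31) + 14) - 27/5)*(-34) = ((((-6 + 1) - 31) + 14) - 27/5)*(-34) = (((-5 - 31) + 14) - 27/5)*(-34) = ((-36 + 14) - 27/5)*(-34) = (-22 - 27/5)*(-34) = -137/5*(-34) = 4658/5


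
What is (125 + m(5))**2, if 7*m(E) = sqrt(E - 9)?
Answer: 765621/49 + 500*I/7 ≈ 15625.0 + 71.429*I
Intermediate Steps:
m(E) = sqrt(-9 + E)/7 (m(E) = sqrt(E - 9)/7 = sqrt(-9 + E)/7)
(125 + m(5))**2 = (125 + sqrt(-9 + 5)/7)**2 = (125 + sqrt(-4)/7)**2 = (125 + (2*I)/7)**2 = (125 + 2*I/7)**2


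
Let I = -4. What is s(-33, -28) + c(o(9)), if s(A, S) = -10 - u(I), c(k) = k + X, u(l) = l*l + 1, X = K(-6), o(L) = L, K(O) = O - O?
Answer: -18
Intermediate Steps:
K(O) = 0
X = 0
u(l) = 1 + l**2 (u(l) = l**2 + 1 = 1 + l**2)
c(k) = k (c(k) = k + 0 = k)
s(A, S) = -27 (s(A, S) = -10 - (1 + (-4)**2) = -10 - (1 + 16) = -10 - 1*17 = -10 - 17 = -27)
s(-33, -28) + c(o(9)) = -27 + 9 = -18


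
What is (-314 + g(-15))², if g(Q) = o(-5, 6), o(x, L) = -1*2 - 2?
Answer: 101124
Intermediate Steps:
o(x, L) = -4 (o(x, L) = -2 - 2 = -4)
g(Q) = -4
(-314 + g(-15))² = (-314 - 4)² = (-318)² = 101124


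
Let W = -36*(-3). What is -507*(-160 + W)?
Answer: 26364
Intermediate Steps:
W = 108
-507*(-160 + W) = -507*(-160 + 108) = -507*(-52) = 26364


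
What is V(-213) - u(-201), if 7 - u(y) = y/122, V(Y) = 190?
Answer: 22125/122 ≈ 181.35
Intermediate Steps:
u(y) = 7 - y/122
V(-213) - u(-201) = 190 - (7 - 1/122*(-201)) = 190 - (7 + 201/122) = 190 - 1*1055/122 = 190 - 1055/122 = 22125/122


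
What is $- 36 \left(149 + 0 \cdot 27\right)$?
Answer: $-5364$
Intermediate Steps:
$- 36 \left(149 + 0 \cdot 27\right) = - 36 \left(149 + 0\right) = \left(-36\right) 149 = -5364$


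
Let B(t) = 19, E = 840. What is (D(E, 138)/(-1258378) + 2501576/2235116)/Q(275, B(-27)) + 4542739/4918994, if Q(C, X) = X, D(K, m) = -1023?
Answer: 1467380280166647792/1493579727970139303 ≈ 0.98246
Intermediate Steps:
(D(E, 138)/(-1258378) + 2501576/2235116)/Q(275, B(-27)) + 4542739/4918994 = (-1023/(-1258378) + 2501576/2235116)/19 + 4542739/4918994 = (-1023*(-1/1258378) + 2501576*(1/2235116))*(1/19) + 4542739*(1/4918994) = (93/114398 + 625394/558779)*(1/19) + 4542739/4918994 = (71595789259/63923200042)*(1/19) + 4542739/4918994 = 71595789259/1214540800798 + 4542739/4918994 = 1467380280166647792/1493579727970139303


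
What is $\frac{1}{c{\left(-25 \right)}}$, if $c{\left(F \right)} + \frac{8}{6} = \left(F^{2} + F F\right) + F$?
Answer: $\frac{3}{3671} \approx 0.00081722$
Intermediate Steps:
$c{\left(F \right)} = - \frac{4}{3} + F + 2 F^{2}$ ($c{\left(F \right)} = - \frac{4}{3} + \left(\left(F^{2} + F F\right) + F\right) = - \frac{4}{3} + \left(\left(F^{2} + F^{2}\right) + F\right) = - \frac{4}{3} + \left(2 F^{2} + F\right) = - \frac{4}{3} + \left(F + 2 F^{2}\right) = - \frac{4}{3} + F + 2 F^{2}$)
$\frac{1}{c{\left(-25 \right)}} = \frac{1}{- \frac{4}{3} - 25 + 2 \left(-25\right)^{2}} = \frac{1}{- \frac{4}{3} - 25 + 2 \cdot 625} = \frac{1}{- \frac{4}{3} - 25 + 1250} = \frac{1}{\frac{3671}{3}} = \frac{3}{3671}$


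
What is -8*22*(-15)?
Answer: 2640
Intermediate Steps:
-8*22*(-15) = -176*(-15) = 2640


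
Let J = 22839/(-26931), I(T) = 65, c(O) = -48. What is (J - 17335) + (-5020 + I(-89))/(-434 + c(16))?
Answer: -74966242621/4326914 ≈ -17326.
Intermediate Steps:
J = -7613/8977 (J = 22839*(-1/26931) = -7613/8977 ≈ -0.84806)
(J - 17335) + (-5020 + I(-89))/(-434 + c(16)) = (-7613/8977 - 17335) + (-5020 + 65)/(-434 - 48) = -155623908/8977 - 4955/(-482) = -155623908/8977 - 4955*(-1/482) = -155623908/8977 + 4955/482 = -74966242621/4326914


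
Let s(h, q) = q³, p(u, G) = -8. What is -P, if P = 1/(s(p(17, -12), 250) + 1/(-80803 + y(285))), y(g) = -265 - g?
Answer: -81353/1271140624999 ≈ -6.4000e-8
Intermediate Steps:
P = 81353/1271140624999 (P = 1/(250³ + 1/(-80803 + (-265 - 1*285))) = 1/(15625000 + 1/(-80803 + (-265 - 285))) = 1/(15625000 + 1/(-80803 - 550)) = 1/(15625000 + 1/(-81353)) = 1/(15625000 - 1/81353) = 1/(1271140624999/81353) = 81353/1271140624999 ≈ 6.4000e-8)
-P = -1*81353/1271140624999 = -81353/1271140624999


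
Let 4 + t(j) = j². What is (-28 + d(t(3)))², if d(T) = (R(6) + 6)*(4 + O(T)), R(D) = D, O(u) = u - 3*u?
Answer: 10000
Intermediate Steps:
O(u) = -2*u
t(j) = -4 + j²
d(T) = 48 - 24*T (d(T) = (6 + 6)*(4 - 2*T) = 12*(4 - 2*T) = 48 - 24*T)
(-28 + d(t(3)))² = (-28 + (48 - 24*(-4 + 3²)))² = (-28 + (48 - 24*(-4 + 9)))² = (-28 + (48 - 24*5))² = (-28 + (48 - 120))² = (-28 - 72)² = (-100)² = 10000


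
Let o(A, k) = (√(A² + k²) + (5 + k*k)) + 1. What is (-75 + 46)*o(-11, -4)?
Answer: -638 - 29*√137 ≈ -977.44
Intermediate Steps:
o(A, k) = 6 + k² + √(A² + k²) (o(A, k) = (√(A² + k²) + (5 + k²)) + 1 = (5 + k² + √(A² + k²)) + 1 = 6 + k² + √(A² + k²))
(-75 + 46)*o(-11, -4) = (-75 + 46)*(6 + (-4)² + √((-11)² + (-4)²)) = -29*(6 + 16 + √(121 + 16)) = -29*(6 + 16 + √137) = -29*(22 + √137) = -638 - 29*√137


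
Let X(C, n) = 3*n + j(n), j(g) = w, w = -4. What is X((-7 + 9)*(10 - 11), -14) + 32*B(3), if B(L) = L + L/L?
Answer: 82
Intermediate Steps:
j(g) = -4
B(L) = 1 + L (B(L) = L + 1 = 1 + L)
X(C, n) = -4 + 3*n (X(C, n) = 3*n - 4 = -4 + 3*n)
X((-7 + 9)*(10 - 11), -14) + 32*B(3) = (-4 + 3*(-14)) + 32*(1 + 3) = (-4 - 42) + 32*4 = -46 + 128 = 82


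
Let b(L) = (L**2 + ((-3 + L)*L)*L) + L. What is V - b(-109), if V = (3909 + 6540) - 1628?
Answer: 1327721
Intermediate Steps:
b(L) = L + L**2 + L**2*(-3 + L) (b(L) = (L**2 + (L*(-3 + L))*L) + L = (L**2 + L**2*(-3 + L)) + L = L + L**2 + L**2*(-3 + L))
V = 8821 (V = 10449 - 1628 = 8821)
V - b(-109) = 8821 - (-109)*(1 + (-109)**2 - 2*(-109)) = 8821 - (-109)*(1 + 11881 + 218) = 8821 - (-109)*12100 = 8821 - 1*(-1318900) = 8821 + 1318900 = 1327721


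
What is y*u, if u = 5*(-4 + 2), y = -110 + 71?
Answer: 390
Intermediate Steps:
y = -39
u = -10 (u = 5*(-2) = -10)
y*u = -39*(-10) = 390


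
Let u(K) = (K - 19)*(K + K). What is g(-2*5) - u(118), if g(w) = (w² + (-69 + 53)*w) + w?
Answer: -23114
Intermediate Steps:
u(K) = 2*K*(-19 + K) (u(K) = (-19 + K)*(2*K) = 2*K*(-19 + K))
g(w) = w² - 15*w (g(w) = (w² - 16*w) + w = w² - 15*w)
g(-2*5) - u(118) = (-2*5)*(-15 - 2*5) - 2*118*(-19 + 118) = -10*(-15 - 10) - 2*118*99 = -10*(-25) - 1*23364 = 250 - 23364 = -23114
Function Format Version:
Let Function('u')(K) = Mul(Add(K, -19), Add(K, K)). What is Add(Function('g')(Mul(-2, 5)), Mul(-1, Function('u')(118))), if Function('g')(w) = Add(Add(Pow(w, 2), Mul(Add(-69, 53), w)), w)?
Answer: -23114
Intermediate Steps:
Function('u')(K) = Mul(2, K, Add(-19, K)) (Function('u')(K) = Mul(Add(-19, K), Mul(2, K)) = Mul(2, K, Add(-19, K)))
Function('g')(w) = Add(Pow(w, 2), Mul(-15, w)) (Function('g')(w) = Add(Add(Pow(w, 2), Mul(-16, w)), w) = Add(Pow(w, 2), Mul(-15, w)))
Add(Function('g')(Mul(-2, 5)), Mul(-1, Function('u')(118))) = Add(Mul(Mul(-2, 5), Add(-15, Mul(-2, 5))), Mul(-1, Mul(2, 118, Add(-19, 118)))) = Add(Mul(-10, Add(-15, -10)), Mul(-1, Mul(2, 118, 99))) = Add(Mul(-10, -25), Mul(-1, 23364)) = Add(250, -23364) = -23114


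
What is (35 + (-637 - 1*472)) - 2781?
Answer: -3855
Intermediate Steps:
(35 + (-637 - 1*472)) - 2781 = (35 + (-637 - 472)) - 2781 = (35 - 1109) - 2781 = -1074 - 2781 = -3855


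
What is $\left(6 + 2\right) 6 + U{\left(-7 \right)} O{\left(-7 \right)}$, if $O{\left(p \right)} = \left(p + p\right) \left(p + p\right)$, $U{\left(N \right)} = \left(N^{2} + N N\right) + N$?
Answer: $17884$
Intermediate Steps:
$U{\left(N \right)} = N + 2 N^{2}$ ($U{\left(N \right)} = \left(N^{2} + N^{2}\right) + N = 2 N^{2} + N = N + 2 N^{2}$)
$O{\left(p \right)} = 4 p^{2}$ ($O{\left(p \right)} = 2 p 2 p = 4 p^{2}$)
$\left(6 + 2\right) 6 + U{\left(-7 \right)} O{\left(-7 \right)} = \left(6 + 2\right) 6 + - 7 \left(1 + 2 \left(-7\right)\right) 4 \left(-7\right)^{2} = 8 \cdot 6 + - 7 \left(1 - 14\right) 4 \cdot 49 = 48 + \left(-7\right) \left(-13\right) 196 = 48 + 91 \cdot 196 = 48 + 17836 = 17884$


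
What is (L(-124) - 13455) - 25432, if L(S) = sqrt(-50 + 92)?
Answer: -38887 + sqrt(42) ≈ -38881.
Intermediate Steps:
L(S) = sqrt(42)
(L(-124) - 13455) - 25432 = (sqrt(42) - 13455) - 25432 = (-13455 + sqrt(42)) - 25432 = -38887 + sqrt(42)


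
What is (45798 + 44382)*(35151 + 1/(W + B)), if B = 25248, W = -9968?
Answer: 2421816730029/764 ≈ 3.1699e+9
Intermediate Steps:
(45798 + 44382)*(35151 + 1/(W + B)) = (45798 + 44382)*(35151 + 1/(-9968 + 25248)) = 90180*(35151 + 1/15280) = 90180*(537107281/15280) = 2421816730029/764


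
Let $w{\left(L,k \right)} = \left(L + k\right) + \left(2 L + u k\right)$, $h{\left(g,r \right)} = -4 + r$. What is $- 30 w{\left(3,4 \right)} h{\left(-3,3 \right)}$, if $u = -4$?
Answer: $-90$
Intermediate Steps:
$w{\left(L,k \right)} = - 3 k + 3 L$ ($w{\left(L,k \right)} = \left(L + k\right) + \left(2 L - 4 k\right) = \left(L + k\right) + \left(- 4 k + 2 L\right) = - 3 k + 3 L$)
$- 30 w{\left(3,4 \right)} h{\left(-3,3 \right)} = - 30 \left(\left(-3\right) 4 + 3 \cdot 3\right) \left(-4 + 3\right) = - 30 \left(-12 + 9\right) \left(-1\right) = \left(-30\right) \left(-3\right) \left(-1\right) = 90 \left(-1\right) = -90$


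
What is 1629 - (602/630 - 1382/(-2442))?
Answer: 29807269/18315 ≈ 1627.5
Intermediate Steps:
1629 - (602/630 - 1382/(-2442)) = 1629 - (602*(1/630) - 1382*(-1/2442)) = 1629 - (43/45 + 691/1221) = 1629 - 1*27866/18315 = 1629 - 27866/18315 = 29807269/18315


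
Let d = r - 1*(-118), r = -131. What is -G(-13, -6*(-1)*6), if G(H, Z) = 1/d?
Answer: 1/13 ≈ 0.076923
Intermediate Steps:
d = -13 (d = -131 - 1*(-118) = -131 + 118 = -13)
G(H, Z) = -1/13 (G(H, Z) = 1/(-13) = -1/13)
-G(-13, -6*(-1)*6) = -1*(-1/13) = 1/13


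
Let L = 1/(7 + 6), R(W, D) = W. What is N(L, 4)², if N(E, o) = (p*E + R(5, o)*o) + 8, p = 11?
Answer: 140625/169 ≈ 832.10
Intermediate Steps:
L = 1/13 ≈ 0.076923
N(E, o) = 8 + 5*o + 11*E (N(E, o) = (11*E + 5*o) + 8 = (5*o + 11*E) + 8 = 8 + 5*o + 11*E)
N(L, 4)² = (8 + 5*4 + 11*(1/13))² = (8 + 20 + 11/13)² = (375/13)² = 140625/169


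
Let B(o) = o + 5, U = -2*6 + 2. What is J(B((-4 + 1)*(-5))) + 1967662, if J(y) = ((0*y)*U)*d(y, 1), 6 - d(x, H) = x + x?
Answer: 1967662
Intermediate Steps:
U = -10 (U = -12 + 2 = -10)
d(x, H) = 6 - 2*x (d(x, H) = 6 - (x + x) = 6 - 2*x)
B(o) = 5 + o
J(y) = 0 (J(y) = ((0*y)*(-10))*(6 - 2*y) = (0*(-10))*(6 - 2*y) = 0*(6 - 2*y) = 0)
J(B((-4 + 1)*(-5))) + 1967662 = 0 + 1967662 = 1967662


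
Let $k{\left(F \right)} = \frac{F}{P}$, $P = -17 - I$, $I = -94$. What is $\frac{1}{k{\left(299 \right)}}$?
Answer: $\frac{77}{299} \approx 0.25752$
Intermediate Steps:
$P = 77$ ($P = -17 - -94 = -17 + 94 = 77$)
$k{\left(F \right)} = \frac{F}{77}$
$\frac{1}{k{\left(299 \right)}} = \frac{1}{\frac{1}{77} \cdot 299} = \frac{1}{\frac{299}{77}} = \frac{77}{299}$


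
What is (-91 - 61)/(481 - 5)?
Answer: -38/119 ≈ -0.31933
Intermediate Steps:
(-91 - 61)/(481 - 5) = -152/476 = -152*1/476 = -38/119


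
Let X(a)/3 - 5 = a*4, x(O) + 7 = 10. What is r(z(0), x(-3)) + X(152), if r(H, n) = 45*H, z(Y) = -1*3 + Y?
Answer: 1704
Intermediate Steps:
x(O) = 3 (x(O) = -7 + 10 = 3)
z(Y) = -3 + Y
X(a) = 15 + 12*a (X(a) = 15 + 3*(a*4) = 15 + 3*(4*a) = 15 + 12*a)
r(z(0), x(-3)) + X(152) = 45*(-3 + 0) + (15 + 12*152) = 45*(-3) + (15 + 1824) = -135 + 1839 = 1704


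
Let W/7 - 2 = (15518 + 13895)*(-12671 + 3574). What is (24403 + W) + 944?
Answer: -1872965066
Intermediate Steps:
W = -1872990413 (W = 14 + 7*((15518 + 13895)*(-12671 + 3574)) = 14 + 7*(29413*(-9097)) = 14 + 7*(-267570061) = 14 - 1872990427 = -1872990413)
(24403 + W) + 944 = (24403 - 1872990413) + 944 = -1872966010 + 944 = -1872965066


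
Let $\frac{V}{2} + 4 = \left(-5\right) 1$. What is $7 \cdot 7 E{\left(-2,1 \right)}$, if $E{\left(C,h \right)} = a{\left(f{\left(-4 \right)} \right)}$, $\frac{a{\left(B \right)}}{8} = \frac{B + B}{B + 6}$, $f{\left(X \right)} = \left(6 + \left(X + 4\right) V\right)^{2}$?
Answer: $672$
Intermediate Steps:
$V = -18$ ($V = -8 + 2 \left(\left(-5\right) 1\right) = -8 + 2 \left(-5\right) = -8 - 10 = -18$)
$f{\left(X \right)} = \left(-66 - 18 X\right)^{2}$ ($f{\left(X \right)} = \left(6 + \left(X + 4\right) \left(-18\right)\right)^{2} = \left(6 + \left(4 + X\right) \left(-18\right)\right)^{2} = \left(6 - \left(72 + 18 X\right)\right)^{2} = \left(-66 - 18 X\right)^{2}$)
$a{\left(B \right)} = \frac{16 B}{6 + B}$ ($a{\left(B \right)} = 8 \frac{B + B}{B + 6} = 8 \frac{2 B}{6 + B} = \frac{16 B}{6 + B}$)
$E{\left(C,h \right)} = \frac{96}{7}$ ($E{\left(C,h \right)} = \frac{16 \cdot 36 \left(11 + 3 \left(-4\right)\right)^{2}}{6 + 36 \left(11 + 3 \left(-4\right)\right)^{2}} = \frac{16 \cdot 36 \left(11 - 12\right)^{2}}{6 + 36 \left(11 - 12\right)^{2}} = \frac{16 \cdot 36 \left(-1\right)^{2}}{6 + 36 \left(-1\right)^{2}} = \frac{16 \cdot 36 \cdot 1}{6 + 36 \cdot 1} = 16 \cdot 36 \frac{1}{6 + 36} = 16 \cdot 36 \cdot \frac{1}{42} = \frac{96}{7}$)
$7 \cdot 7 E{\left(-2,1 \right)} = 7 \cdot 7 \cdot \frac{96}{7} = 49 \cdot \frac{96}{7} = 672$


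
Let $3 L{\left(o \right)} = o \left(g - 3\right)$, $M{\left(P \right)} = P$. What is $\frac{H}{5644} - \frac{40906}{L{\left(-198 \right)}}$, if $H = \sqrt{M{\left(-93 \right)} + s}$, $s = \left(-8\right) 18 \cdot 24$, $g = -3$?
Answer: $- \frac{20453}{198} + \frac{13 i \sqrt{21}}{5644} \approx -103.3 + 0.010555 i$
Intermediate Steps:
$s = -3456$ ($s = \left(-144\right) 24 = -3456$)
$H = 13 i \sqrt{21}$ ($H = \sqrt{-93 - 3456} = \sqrt{-3549} = 13 i \sqrt{21} \approx 59.573 i$)
$L{\left(o \right)} = - 2 o$ ($L{\left(o \right)} = \frac{o \left(-3 - 3\right)}{3} = \frac{o \left(-6\right)}{3} = \frac{\left(-6\right) o}{3} = - 2 o$)
$\frac{H}{5644} - \frac{40906}{L{\left(-198 \right)}} = \frac{13 i \sqrt{21}}{5644} - \frac{40906}{\left(-2\right) \left(-198\right)} = 13 i \sqrt{21} \cdot \frac{1}{5644} - \frac{40906}{396} = \frac{13 i \sqrt{21}}{5644} - \frac{20453}{198} = - \frac{20453}{198} + \frac{13 i \sqrt{21}}{5644}$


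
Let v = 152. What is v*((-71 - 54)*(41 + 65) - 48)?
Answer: -2021296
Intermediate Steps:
v*((-71 - 54)*(41 + 65) - 48) = 152*((-71 - 54)*(41 + 65) - 48) = 152*(-125*106 - 48) = 152*(-13250 - 48) = 152*(-13298) = -2021296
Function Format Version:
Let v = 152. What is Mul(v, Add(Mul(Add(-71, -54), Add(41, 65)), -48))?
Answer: -2021296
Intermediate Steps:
Mul(v, Add(Mul(Add(-71, -54), Add(41, 65)), -48)) = Mul(152, Add(Mul(Add(-71, -54), Add(41, 65)), -48)) = Mul(152, Add(Mul(-125, 106), -48)) = Mul(152, Add(-13250, -48)) = Mul(152, -13298) = -2021296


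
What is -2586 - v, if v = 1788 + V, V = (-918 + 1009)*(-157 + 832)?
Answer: -65799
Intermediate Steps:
V = 61425 (V = 91*675 = 61425)
v = 63213 (v = 1788 + 61425 = 63213)
-2586 - v = -2586 - 1*63213 = -2586 - 63213 = -65799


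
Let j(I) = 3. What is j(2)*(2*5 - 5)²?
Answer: 75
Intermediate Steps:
j(2)*(2*5 - 5)² = 3*(2*5 - 5)² = 3*(10 - 5)² = 3*5² = 3*25 = 75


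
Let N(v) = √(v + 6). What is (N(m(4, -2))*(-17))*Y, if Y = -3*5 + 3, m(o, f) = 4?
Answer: 204*√10 ≈ 645.10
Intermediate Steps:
N(v) = √(6 + v)
Y = -12 (Y = -15 + 3 = -12)
(N(m(4, -2))*(-17))*Y = (√(6 + 4)*(-17))*(-12) = (√10*(-17))*(-12) = -17*√10*(-12) = 204*√10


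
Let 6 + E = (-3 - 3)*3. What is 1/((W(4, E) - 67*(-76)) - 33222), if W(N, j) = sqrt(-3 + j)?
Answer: -28130/791296927 - 3*I*sqrt(3)/791296927 ≈ -3.5549e-5 - 6.5666e-9*I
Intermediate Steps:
E = -24 (E = -6 + (-3 - 3)*3 = -6 - 6*3 = -6 - 18 = -24)
1/((W(4, E) - 67*(-76)) - 33222) = 1/((sqrt(-3 - 24) - 67*(-76)) - 33222) = 1/((sqrt(-27) + 5092) - 33222) = 1/((3*I*sqrt(3) + 5092) - 33222) = 1/((5092 + 3*I*sqrt(3)) - 33222) = 1/(-28130 + 3*I*sqrt(3))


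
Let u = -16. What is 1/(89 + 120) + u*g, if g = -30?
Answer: 100321/209 ≈ 480.00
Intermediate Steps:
1/(89 + 120) + u*g = 1/(89 + 120) - 16*(-30) = 1/209 + 480 = 100321/209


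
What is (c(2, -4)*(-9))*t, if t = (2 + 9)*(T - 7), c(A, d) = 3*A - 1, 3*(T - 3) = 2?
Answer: 1650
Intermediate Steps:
T = 11/3 (T = 3 + (⅓)*2 = 3 + ⅔ = 11/3 ≈ 3.6667)
c(A, d) = -1 + 3*A
t = -110/3 (t = (2 + 9)*(11/3 - 7) = 11*(-10/3) = -110/3 ≈ -36.667)
(c(2, -4)*(-9))*t = ((-1 + 3*2)*(-9))*(-110/3) = ((-1 + 6)*(-9))*(-110/3) = (5*(-9))*(-110/3) = -45*(-110/3) = 1650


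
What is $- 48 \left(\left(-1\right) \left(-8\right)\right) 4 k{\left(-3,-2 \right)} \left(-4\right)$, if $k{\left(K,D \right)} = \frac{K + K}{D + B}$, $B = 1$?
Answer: $36864$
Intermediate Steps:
$k{\left(K,D \right)} = \frac{2 K}{1 + D}$ ($k{\left(K,D \right)} = \frac{K + K}{D + 1} = \frac{2 K}{1 + D}$)
$- 48 \left(\left(-1\right) \left(-8\right)\right) 4 k{\left(-3,-2 \right)} \left(-4\right) = - 48 \left(\left(-1\right) \left(-8\right)\right) 4 \cdot 2 \left(-3\right) \frac{1}{1 - 2} \left(-4\right) = \left(-48\right) 8 \cdot 4 \cdot 2 \left(-3\right) \frac{1}{-1} \left(-4\right) = - 384 \cdot 4 \cdot 2 \left(-3\right) \left(-1\right) \left(-4\right) = - 384 \cdot 4 \cdot 6 \left(-4\right) = - 384 \cdot 24 \left(-4\right) = \left(-384\right) \left(-96\right) = 36864$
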